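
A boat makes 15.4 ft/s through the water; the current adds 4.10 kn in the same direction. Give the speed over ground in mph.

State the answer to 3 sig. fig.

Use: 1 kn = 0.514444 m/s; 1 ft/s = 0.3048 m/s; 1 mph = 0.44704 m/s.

15.2 mph

15.4 ft/s × 0.3048 = 4.69392 m/s
4.10 kn × 0.514444 = 2.10922 m/s
Combined: 4.69392 + 2.10922 = 6.80314 m/s
In mph: 6.80314 / 0.44704 = 15.2182 mph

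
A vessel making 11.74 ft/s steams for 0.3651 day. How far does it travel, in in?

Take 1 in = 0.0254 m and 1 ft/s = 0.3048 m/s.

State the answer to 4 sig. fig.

11.74 ft/s × 0.3048 → 3.57835 m/s
0.3651 day × 86400 → 31544.6 s
d = v × t = 3.57835 m/s × 31544.6 s = 112878 m
112878 m ÷ (0.0254 m/in) = 4.44402×10⁶ in

4.444×10⁶ in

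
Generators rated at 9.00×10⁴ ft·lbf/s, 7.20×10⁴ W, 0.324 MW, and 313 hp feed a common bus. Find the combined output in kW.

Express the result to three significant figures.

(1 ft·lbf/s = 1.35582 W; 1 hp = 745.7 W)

9.00×10⁴ ft·lbf/s × 1.35582 → 122024 W
7.20×10⁴ W (already W)
0.324 MW × 1000000 → 324000 W
313 hp × 745.7 → 233404 W
Combined: 122024 + 72000 + 324000 + 233404 = 751428 W
In kW: 751428 / 1000 = 751.428 kW

751 kW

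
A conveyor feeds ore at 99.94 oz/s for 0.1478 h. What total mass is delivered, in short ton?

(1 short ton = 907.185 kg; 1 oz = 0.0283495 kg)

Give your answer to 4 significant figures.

1.662 short ton

99.94 oz/s → 2.83325 kg/s
0.1478 h → 532.08 s
m = ṁ × t = 2.83325 × 532.08 = 1507.52 kg
In short ton: 1507.52 / 907.185 = 1.66176 short ton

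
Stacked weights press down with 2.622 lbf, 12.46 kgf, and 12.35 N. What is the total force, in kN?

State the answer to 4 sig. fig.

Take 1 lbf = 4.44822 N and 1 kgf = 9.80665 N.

0.1462 kN

2.622 lbf × 4.44822 = 11.6632 N
12.46 kgf × 9.80665 = 122.191 N
12.35 N (already N)
Total: 11.6632 + 122.191 + 12.35 = 146.204 N
In kN: 146.204 / 1000 = 0.146204 kN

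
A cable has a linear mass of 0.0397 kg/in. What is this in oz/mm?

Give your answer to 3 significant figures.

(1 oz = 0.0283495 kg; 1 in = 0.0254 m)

0.0397 kg/in ÷ 0.0254 m/in = 1.56299 kg/m
1.56299 kg/m ÷ 0.0283495 kg/oz × 0.001 m/mm = 0.0551329 oz/mm

0.0551 oz/mm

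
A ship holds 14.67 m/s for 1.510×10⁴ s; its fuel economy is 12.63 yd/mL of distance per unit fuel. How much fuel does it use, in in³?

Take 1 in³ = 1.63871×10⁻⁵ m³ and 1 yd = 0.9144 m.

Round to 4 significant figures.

d = v × t = 14.67 × 15100 = 221517 m
12.63 yd/mL → 1.15489×10⁷ m/m³
V = d / (distance per unit fuel) = 221517 / 1.15489×10⁷ = 0.0191808 m³
In in³: 0.0191808 / 1.63871×10⁻⁵ = 1170.48 in³

1170 in³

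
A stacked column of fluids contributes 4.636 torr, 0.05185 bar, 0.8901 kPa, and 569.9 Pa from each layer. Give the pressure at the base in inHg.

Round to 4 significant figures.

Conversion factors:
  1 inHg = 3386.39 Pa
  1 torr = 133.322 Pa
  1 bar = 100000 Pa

4.636 torr × 133.322 → 618.081 Pa
0.05185 bar × 100000 → 5185 Pa
0.8901 kPa × 1000 → 890.1 Pa
569.9 Pa (already Pa)
Combined: 618.081 + 5185 + 890.1 + 569.9 = 7263.08 Pa
In inHg: 7263.08 / 3386.39 = 2.14479 inHg

2.145 inHg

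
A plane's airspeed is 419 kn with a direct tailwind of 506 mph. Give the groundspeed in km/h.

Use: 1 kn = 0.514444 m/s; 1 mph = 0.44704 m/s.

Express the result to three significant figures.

1590 km/h

419 kn × 0.514444 = 215.552 m/s
506 mph × 0.44704 = 226.202 m/s
Total: 215.552 + 226.202 = 441.754 m/s
In km/h: 441.754 / (1/3.6) = 1590.31 km/h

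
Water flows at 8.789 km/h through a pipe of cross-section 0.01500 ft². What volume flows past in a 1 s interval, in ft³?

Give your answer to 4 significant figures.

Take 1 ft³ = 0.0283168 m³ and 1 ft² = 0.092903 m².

0.1201 ft³

8.789 km/h × (1/3.6) → 2.44139 m/s
0.01500 ft² × 0.092903 → 0.00139354 m²
V = v × A × t = 2.44139 m/s × 0.00139354 m² × 1 s = 0.00340217 m³
0.00340217 m³ ÷ (0.0283168 m³/ft³) = 0.120147 ft³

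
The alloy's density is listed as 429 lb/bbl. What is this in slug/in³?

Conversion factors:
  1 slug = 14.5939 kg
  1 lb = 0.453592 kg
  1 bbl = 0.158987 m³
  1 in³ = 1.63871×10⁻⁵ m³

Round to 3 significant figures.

0.00137 slug/in³

429 lb/bbl × 0.453592 kg/lb ÷ 0.158987 m³/bbl = 1223.94 kg/m³
1223.94 kg/m³ ÷ 14.5939 kg/slug × 1.63871×10⁻⁵ m³/in³ = 0.00137433 slug/in³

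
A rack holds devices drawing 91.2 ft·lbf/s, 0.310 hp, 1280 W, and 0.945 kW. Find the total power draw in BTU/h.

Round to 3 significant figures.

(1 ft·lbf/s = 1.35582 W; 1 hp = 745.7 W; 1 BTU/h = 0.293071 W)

91.2 ft·lbf/s × 1.35582 = 123.651 W
0.310 hp × 745.7 = 231.167 W
1280 W (already W)
0.945 kW × 1000 = 945 W
Total: 123.651 + 231.167 + 1280 + 945 = 2579.82 W
In BTU/h: 2579.82 / 0.293071 = 8802.71 BTU/h

8800 BTU/h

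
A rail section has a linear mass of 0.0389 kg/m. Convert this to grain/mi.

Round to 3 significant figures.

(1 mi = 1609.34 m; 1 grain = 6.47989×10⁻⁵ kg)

9.66×10⁵ grain/mi

0.0389 kg/m is already 0.0389 kg/m
0.0389 kg/m ÷ 6.47989×10⁻⁵ kg/grain × 1609.34 m/mi = 966117 grain/mi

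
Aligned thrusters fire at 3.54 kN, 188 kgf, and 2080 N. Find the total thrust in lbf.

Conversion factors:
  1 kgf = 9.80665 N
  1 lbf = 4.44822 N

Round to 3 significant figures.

3.54 kN × 1000 → 3540 N
188 kgf × 9.80665 → 1843.65 N
2080 N (already N)
Sum: 3540 + 1843.65 + 2080 = 7463.65 N
In lbf: 7463.65 / 4.44822 = 1677.9 lbf

1680 lbf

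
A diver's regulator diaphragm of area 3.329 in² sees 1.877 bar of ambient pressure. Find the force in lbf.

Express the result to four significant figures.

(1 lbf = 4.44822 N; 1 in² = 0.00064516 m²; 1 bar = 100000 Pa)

90.63 lbf

1.877 bar × 100000 = 187700 Pa
3.329 in² × 0.00064516 = 0.00214774 m²
F = P × A = 187700 Pa × 0.00214774 m² = 403.131 N
403.131 N ÷ (4.44822 N/lbf) = 90.6275 lbf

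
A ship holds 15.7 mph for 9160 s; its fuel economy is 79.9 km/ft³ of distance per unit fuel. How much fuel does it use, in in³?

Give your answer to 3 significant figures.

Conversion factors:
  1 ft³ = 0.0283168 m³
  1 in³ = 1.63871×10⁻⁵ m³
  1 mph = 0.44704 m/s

15.7 mph → 7.01853 m/s
d = v × t = 7.01853 × 9160 = 64289.7 m
79.9 km/ft³ → 2.82165×10⁶ m/m³
V = d / (distance per unit fuel) = 64289.7 / 2.82165×10⁶ = 0.0227844 m³
In in³: 0.0227844 / 1.63871×10⁻⁵ = 1390.39 in³

1390 in³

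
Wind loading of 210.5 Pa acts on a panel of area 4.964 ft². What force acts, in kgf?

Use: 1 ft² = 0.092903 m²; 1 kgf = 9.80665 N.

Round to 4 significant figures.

4.964 ft² × 0.092903 → 0.46117 m²
F = P × A = 210.5 Pa × 0.46117 m² = 97.0763 N
97.0763 N ÷ (9.80665 N/kgf) = 9.89903 kgf

9.899 kgf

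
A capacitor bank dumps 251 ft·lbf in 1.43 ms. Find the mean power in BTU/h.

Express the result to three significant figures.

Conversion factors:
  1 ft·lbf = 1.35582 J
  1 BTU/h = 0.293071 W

8.12×10⁵ BTU/h

251 ft·lbf × 1.35582 = 340.311 J
1.43 ms × 0.001 = 0.00143 s
P = E / t = 340.311 J / 0.00143 s = 237980 W
237980 W ÷ (0.293071 W/BTU/h) = 812022 BTU/h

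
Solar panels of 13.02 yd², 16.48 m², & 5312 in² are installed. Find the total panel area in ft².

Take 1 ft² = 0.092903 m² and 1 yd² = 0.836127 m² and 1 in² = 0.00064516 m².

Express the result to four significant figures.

13.02 yd² × 0.836127 = 10.8864 m²
16.48 m² (already m²)
5312 in² × 0.00064516 = 3.42709 m²
Combined: 10.8864 + 16.48 + 3.42709 = 30.7935 m²
In ft²: 30.7935 / 0.092903 = 331.459 ft²

331.5 ft²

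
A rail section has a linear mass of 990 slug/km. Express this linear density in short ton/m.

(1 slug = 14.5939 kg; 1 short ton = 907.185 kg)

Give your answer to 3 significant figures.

0.0159 short ton/m

990 slug/km × 14.5939 kg/slug ÷ 1000 m/km = 14.448 kg/m
14.448 kg/m ÷ 907.185 kg/short ton = 0.0159262 short ton/m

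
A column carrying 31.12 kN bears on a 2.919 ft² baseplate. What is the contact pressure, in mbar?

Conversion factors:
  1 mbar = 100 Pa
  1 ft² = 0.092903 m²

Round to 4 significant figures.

31.12 kN × 1000 = 31120 N
2.919 ft² × 0.092903 = 0.271184 m²
P = F / A = 31120 N / 0.271184 m² = 114756 Pa
114756 Pa ÷ (100 Pa/mbar) = 1147.56 mbar

1148 mbar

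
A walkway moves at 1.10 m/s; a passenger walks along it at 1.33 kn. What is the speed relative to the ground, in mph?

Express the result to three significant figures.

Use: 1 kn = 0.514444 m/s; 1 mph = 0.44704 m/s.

1.10 m/s (already m/s)
1.33 kn × 0.514444 = 0.684211 m/s
Combined: 1.1 + 0.684211 = 1.78421 m/s
In mph: 1.78421 / 0.44704 = 3.99116 mph

3.99 mph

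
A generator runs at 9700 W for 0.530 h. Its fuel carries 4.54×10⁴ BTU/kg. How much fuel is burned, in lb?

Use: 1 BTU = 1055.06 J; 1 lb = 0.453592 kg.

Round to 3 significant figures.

0.852 lb

0.530 h → 1908 s
E = P × t = 9700 × 1908 = 1.85076×10⁷ J
4.54×10⁴ BTU/kg → 4.78997×10⁷ J/kg
m = E / e_s = 1.85076×10⁷ / 4.78997×10⁷ = 0.386382 kg
In lb: 0.386382 / 0.453592 = 0.851827 lb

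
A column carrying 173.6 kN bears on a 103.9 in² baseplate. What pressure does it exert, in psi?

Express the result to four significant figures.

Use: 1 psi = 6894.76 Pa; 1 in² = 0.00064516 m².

173.6 kN × 1000 → 173600 N
103.9 in² × 0.00064516 → 0.0670321 m²
P = F / A = 173600 N / 0.0670321 m² = 2.5898×10⁶ Pa
2.5898×10⁶ Pa ÷ (6894.76 Pa/psi) = 375.619 psi

375.6 psi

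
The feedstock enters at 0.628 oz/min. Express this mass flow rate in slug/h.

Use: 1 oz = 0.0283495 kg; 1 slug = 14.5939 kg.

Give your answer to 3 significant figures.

0.628 oz/min × 0.0283495 kg/oz ÷ 60 s/min = 2.96725×10⁻⁴ kg/s
2.96725×10⁻⁴ kg/s ÷ 14.5939 kg/slug × 3600 s/h = 0.0731957 slug/h

0.0732 slug/h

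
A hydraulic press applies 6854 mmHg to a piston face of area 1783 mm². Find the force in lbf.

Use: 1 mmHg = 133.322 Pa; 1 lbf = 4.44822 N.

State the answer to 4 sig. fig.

6854 mmHg × 133.322 → 913789 Pa
1783 mm² × 10⁻⁶ → 0.001783 m²
F = P × A = 913789 Pa × 0.001783 m² = 1629.29 N
1629.29 N ÷ (4.44822 N/lbf) = 366.279 lbf

366.3 lbf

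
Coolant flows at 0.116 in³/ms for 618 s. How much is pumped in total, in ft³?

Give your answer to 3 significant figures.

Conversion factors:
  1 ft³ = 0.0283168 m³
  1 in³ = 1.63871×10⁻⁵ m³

0.116 in³/ms → 0.0019009 m³/s
V = Q × t = 0.0019009 × 618 = 1.17476 m³
In ft³: 1.17476 / 0.0283168 = 41.4863 ft³

41.5 ft³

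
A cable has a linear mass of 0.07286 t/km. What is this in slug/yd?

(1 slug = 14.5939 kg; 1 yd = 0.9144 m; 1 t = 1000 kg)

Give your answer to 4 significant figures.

0.07286 t/km × 1000 kg/t ÷ 1000 m/km = 0.07286 kg/m
0.07286 kg/m ÷ 14.5939 kg/slug × 0.9144 m/yd = 0.00456514 slug/yd

0.004565 slug/yd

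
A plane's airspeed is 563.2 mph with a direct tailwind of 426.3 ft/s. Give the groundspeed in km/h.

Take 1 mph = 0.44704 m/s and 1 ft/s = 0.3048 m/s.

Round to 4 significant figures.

1374 km/h

563.2 mph × 0.44704 → 251.773 m/s
426.3 ft/s × 0.3048 → 129.936 m/s
Combined: 251.773 + 129.936 = 381.709 m/s
In km/h: 381.709 / (1/3.6) = 1374.15 km/h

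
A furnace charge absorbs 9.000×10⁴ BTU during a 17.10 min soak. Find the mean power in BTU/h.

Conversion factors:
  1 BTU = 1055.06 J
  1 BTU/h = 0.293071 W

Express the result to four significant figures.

9.000×10⁴ BTU × 1055.06 = 9.49554×10⁷ J
17.10 min × 60 = 1026 s
P = E / t = 9.49554×10⁷ J / 1026 s = 92549.1 W
92549.1 W ÷ (0.293071 W/BTU/h) = 315791 BTU/h

3.158×10⁵ BTU/h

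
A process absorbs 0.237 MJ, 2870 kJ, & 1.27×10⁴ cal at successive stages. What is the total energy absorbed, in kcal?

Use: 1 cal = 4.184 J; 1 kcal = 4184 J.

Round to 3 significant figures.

0.237 MJ × 1000000 = 237000 J
2870 kJ × 1000 = 2.87×10⁶ J
1.27×10⁴ cal × 4.184 = 53136.8 J
Combined: 237000 + 2.87×10⁶ + 53136.8 = 3.16014×10⁶ J
In kcal: 3.16014×10⁶ / 4184 = 755.292 kcal

755 kcal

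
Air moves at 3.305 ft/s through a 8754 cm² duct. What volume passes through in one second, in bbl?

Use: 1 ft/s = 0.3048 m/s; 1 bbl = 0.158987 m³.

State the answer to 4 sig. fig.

3.305 ft/s × 0.3048 → 1.00736 m/s
8754 cm² × 0.0001 → 0.8754 m²
V = v × A × t = 1.00736 m/s × 0.8754 m² × 1 s = 0.881843 m³
0.881843 m³ ÷ (0.158987 m³/bbl) = 5.54664 bbl

5.547 bbl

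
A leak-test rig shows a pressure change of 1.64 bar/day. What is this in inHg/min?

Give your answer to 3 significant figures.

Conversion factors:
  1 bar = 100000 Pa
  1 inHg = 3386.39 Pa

0.0336 inHg/min

1.64 bar/day × 100000 Pa/bar ÷ 86400 s/day = 1.89815 Pa/s
1.89815 Pa/s ÷ 3386.39 Pa/inHg × 60 s/min = 0.0336314 inHg/min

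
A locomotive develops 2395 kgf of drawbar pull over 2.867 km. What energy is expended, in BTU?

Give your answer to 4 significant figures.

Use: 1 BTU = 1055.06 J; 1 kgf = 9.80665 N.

6.382×10⁴ BTU

2395 kgf × 9.80665 = 23486.9 N
2.867 km × 1000 = 2867 m
W = F × d = 23486.9 N × 2867 m = 6.73369×10⁷ J
6.73369×10⁷ J ÷ (1055.06 J/BTU) = 63822.8 BTU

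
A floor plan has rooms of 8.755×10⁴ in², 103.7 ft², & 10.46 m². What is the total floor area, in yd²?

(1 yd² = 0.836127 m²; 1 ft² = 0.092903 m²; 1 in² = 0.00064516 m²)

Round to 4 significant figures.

91.59 yd²

8.755×10⁴ in² × 0.00064516 = 56.4838 m²
103.7 ft² × 0.092903 = 9.63404 m²
10.46 m² (already m²)
Combined: 56.4838 + 9.63404 + 10.46 = 76.5778 m²
In yd²: 76.5778 / 0.836127 = 91.5863 yd²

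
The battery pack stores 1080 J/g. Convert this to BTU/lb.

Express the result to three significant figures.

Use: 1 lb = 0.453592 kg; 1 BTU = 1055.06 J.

1080 J/g ÷ 0.001 kg/g = 1.08×10⁶ J/kg
1.08×10⁶ J/kg ÷ 1055.06 J/BTU × 0.453592 kg/lb = 464.314 BTU/lb

464 BTU/lb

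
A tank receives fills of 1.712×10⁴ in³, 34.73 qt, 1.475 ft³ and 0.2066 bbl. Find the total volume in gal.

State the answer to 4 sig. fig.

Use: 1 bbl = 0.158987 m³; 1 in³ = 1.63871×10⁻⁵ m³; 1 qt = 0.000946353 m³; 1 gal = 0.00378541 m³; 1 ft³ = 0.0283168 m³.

1.712×10⁴ in³ × 1.63871×10⁻⁵ = 0.280547 m³
34.73 qt × 0.000946353 = 0.0328668 m³
1.475 ft³ × 0.0283168 = 0.0417673 m³
0.2066 bbl × 0.158987 = 0.0328467 m³
Total: 0.280547 + 0.0328668 + 0.0417673 + 0.0328467 = 0.388028 m³
In gal: 0.388028 / 0.00378541 = 102.506 gal

102.5 gal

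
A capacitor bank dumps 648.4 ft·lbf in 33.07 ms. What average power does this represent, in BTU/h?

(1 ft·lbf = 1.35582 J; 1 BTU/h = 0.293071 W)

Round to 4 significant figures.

9.071×10⁴ BTU/h

648.4 ft·lbf × 1.35582 → 879.114 J
33.07 ms × 0.001 → 0.03307 s
P = E / t = 879.114 J / 0.03307 s = 26583.4 W
26583.4 W ÷ (0.293071 W/BTU/h) = 90706.3 BTU/h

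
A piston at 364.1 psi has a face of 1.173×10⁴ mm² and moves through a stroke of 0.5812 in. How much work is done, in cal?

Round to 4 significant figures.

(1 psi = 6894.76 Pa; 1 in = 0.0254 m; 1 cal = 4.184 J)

364.1 psi → 2.51038×10⁶ Pa
1.173×10⁴ mm² → 0.01173 m²
F = P × A = 2.51038×10⁶ × 0.01173 = 29446.8 N
0.5812 in → 0.0147625 m
W = F × d = 29446.8 × 0.0147625 = 434.708 J
In cal: 434.708 / 4.184 = 103.898 cal

103.9 cal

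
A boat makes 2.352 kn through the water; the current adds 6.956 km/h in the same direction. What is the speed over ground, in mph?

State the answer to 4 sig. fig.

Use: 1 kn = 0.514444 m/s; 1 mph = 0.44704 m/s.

7.029 mph

2.352 kn × 0.514444 = 1.20997 m/s
6.956 km/h × (1/3.6) = 1.93222 m/s
Combined: 1.20997 + 1.93222 = 3.14219 m/s
In mph: 3.14219 / 0.44704 = 7.02888 mph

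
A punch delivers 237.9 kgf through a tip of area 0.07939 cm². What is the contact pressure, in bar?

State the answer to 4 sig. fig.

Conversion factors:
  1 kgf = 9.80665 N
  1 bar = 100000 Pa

237.9 kgf × 9.80665 = 2333 N
0.07939 cm² × 0.0001 = 7.939×10⁻⁶ m²
P = F / A = 2333 N / 7.939×10⁻⁶ m² = 2.93866×10⁸ Pa
2.93866×10⁸ Pa ÷ (100000 Pa/bar) = 2938.66 bar

2939 bar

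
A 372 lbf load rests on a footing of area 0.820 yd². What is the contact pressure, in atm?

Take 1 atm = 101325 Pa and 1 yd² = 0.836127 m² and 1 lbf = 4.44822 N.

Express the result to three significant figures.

372 lbf × 4.44822 → 1654.74 N
0.820 yd² × 0.836127 → 0.685624 m²
P = F / A = 1654.74 N / 0.685624 m² = 2413.48 Pa
2413.48 Pa ÷ (101325 Pa/atm) = 0.0238192 atm

0.0238 atm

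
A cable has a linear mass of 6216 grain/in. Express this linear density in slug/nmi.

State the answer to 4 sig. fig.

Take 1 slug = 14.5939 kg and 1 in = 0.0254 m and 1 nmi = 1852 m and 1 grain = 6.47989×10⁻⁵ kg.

2012 slug/nmi

6216 grain/in × 6.47989×10⁻⁵ kg/grain ÷ 0.0254 m/in = 15.8579 kg/m
15.8579 kg/m ÷ 14.5939 kg/slug × 1852 m/nmi = 2012.4 slug/nmi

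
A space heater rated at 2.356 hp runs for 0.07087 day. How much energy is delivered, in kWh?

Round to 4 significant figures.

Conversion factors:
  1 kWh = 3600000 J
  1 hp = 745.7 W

2.356 hp × 745.7 = 1756.87 W
0.07087 day × 86400 = 6123.17 s
E = P × t = 1756.87 W × 6123.17 s = 1.07576×10⁷ J
1.07576×10⁷ J ÷ (3600000 J/kWh) = 2.98822 kWh

2.988 kWh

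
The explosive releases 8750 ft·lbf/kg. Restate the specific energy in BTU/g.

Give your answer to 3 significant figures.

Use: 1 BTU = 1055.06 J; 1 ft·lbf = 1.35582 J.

8750 ft·lbf/kg × 1.35582 J/ft·lbf = 11863.4 J/kg
11863.4 J/kg ÷ 1055.06 J/BTU × 0.001 kg/g = 0.0112443 BTU/g

0.0112 BTU/g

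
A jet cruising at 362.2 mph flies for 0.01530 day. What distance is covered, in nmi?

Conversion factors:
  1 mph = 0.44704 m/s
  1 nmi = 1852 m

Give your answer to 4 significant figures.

115.6 nmi

362.2 mph × 0.44704 → 161.918 m/s
0.01530 day × 86400 → 1321.92 s
d = v × t = 161.918 m/s × 1321.92 s = 214043 m
214043 m ÷ (1852 m/nmi) = 115.574 nmi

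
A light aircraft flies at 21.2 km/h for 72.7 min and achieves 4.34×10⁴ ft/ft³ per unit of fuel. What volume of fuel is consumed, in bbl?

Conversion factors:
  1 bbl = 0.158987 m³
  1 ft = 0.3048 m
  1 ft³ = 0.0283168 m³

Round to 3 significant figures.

21.2 km/h → 5.88889 m/s
72.7 min → 4362 s
d = v × t = 5.88889 × 4362 = 25687.3 m
4.34×10⁴ ft/ft³ → 467154 m/m³
V = d / (distance per unit fuel) = 25687.3 / 467154 = 0.0549868 m³
In bbl: 0.0549868 / 0.158987 = 0.345857 bbl

0.346 bbl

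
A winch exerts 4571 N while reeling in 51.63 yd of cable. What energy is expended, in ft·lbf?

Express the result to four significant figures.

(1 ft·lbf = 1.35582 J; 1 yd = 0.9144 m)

51.63 yd × 0.9144 = 47.2105 m
W = F × d = 4571 N × 47.2105 m = 215799 J
215799 J ÷ (1.35582 J/ft·lbf) = 159165 ft·lbf

1.592×10⁵ ft·lbf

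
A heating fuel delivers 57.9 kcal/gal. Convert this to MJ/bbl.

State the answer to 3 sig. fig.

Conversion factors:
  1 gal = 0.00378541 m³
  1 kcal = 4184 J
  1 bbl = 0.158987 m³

10.2 MJ/bbl

57.9 kcal/gal × 4184 J/kcal ÷ 0.00378541 m³/gal = 6.39967×10⁷ J/m³
6.39967×10⁷ J/m³ ÷ 1000000 J/MJ × 0.158987 m³/bbl = 10.1746 MJ/bbl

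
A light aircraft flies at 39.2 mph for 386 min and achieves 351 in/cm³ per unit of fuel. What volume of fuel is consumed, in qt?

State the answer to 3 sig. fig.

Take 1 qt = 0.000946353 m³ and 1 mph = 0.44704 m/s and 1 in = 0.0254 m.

48.1 qt

39.2 mph → 17.524 m/s
386 min → 23160 s
d = v × t = 17.524 × 23160 = 405856 m
351 in/cm³ → 8.9154×10⁶ m/m³
V = d / (distance per unit fuel) = 405856 / 8.9154×10⁶ = 0.045523 m³
In qt: 0.045523 / 0.000946353 = 48.1036 qt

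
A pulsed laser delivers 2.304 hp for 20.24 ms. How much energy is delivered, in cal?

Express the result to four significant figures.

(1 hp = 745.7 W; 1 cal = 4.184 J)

8.311 cal

2.304 hp × 745.7 = 1718.09 W
20.24 ms × 0.001 = 0.02024 s
E = P × t = 1718.09 W × 0.02024 s = 34.7741 J
34.7741 J ÷ (4.184 J/cal) = 8.31121 cal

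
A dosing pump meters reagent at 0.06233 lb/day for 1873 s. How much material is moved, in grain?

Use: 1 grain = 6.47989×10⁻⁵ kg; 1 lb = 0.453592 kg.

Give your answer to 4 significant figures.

0.06233 lb/day → 3.27227×10⁻⁷ kg/s
m = ṁ × t = 3.27227×10⁻⁷ × 1873 = 6.12896×10⁻⁴ kg
In grain: 6.12896×10⁻⁴ / 6.47989×10⁻⁵ = 9.45843 grain

9.458 grain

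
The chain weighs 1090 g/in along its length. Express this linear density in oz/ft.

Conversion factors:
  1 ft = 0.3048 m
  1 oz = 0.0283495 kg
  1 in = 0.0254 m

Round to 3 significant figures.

461 oz/ft

1090 g/in × 0.001 kg/g ÷ 0.0254 m/in = 42.9134 kg/m
42.9134 kg/m ÷ 0.0283495 kg/oz × 0.3048 m/ft = 461.384 oz/ft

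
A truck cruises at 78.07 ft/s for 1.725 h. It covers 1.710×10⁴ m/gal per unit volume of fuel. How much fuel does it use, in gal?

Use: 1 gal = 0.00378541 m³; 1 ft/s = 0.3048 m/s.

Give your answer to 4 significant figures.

8.642 gal

78.07 ft/s → 23.7957 m/s
1.725 h → 6210 s
d = v × t = 23.7957 × 6210 = 147771 m
1.710×10⁴ m/gal → 4.51734×10⁶ m/m³
V = d / (distance per unit fuel) = 147771 / 4.51734×10⁶ = 0.0327119 m³
In gal: 0.0327119 / 0.00378541 = 8.64157 gal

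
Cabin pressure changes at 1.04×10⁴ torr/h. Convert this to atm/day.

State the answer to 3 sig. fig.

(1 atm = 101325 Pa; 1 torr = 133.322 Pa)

1.04×10⁴ torr/h × 133.322 Pa/torr ÷ 3600 s/h = 385.152 Pa/s
385.152 Pa/s ÷ 101325 Pa/atm × 86400 s/day = 328.42 atm/day

328 atm/day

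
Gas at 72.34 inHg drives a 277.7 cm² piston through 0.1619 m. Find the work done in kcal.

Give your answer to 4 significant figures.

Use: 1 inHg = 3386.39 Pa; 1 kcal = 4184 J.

0.2632 kcal

72.34 inHg → 244971 Pa
277.7 cm² → 0.02777 m²
F = P × A = 244971 × 0.02777 = 6802.84 N
W = F × d = 6802.84 × 0.1619 = 1101.38 J
In kcal: 1101.38 / 4184 = 0.263236 kcal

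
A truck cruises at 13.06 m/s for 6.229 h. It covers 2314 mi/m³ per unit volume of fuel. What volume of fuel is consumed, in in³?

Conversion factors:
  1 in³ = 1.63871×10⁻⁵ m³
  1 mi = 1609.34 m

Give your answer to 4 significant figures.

6.229 h → 22424.4 s
d = v × t = 13.06 × 22424.4 = 292863 m
2314 mi/m³ → 3.72401×10⁶ m/m³
V = d / (distance per unit fuel) = 292863 / 3.72401×10⁶ = 0.0786418 m³
In in³: 0.0786418 / 1.63871×10⁻⁵ = 4799.01 in³

4799 in³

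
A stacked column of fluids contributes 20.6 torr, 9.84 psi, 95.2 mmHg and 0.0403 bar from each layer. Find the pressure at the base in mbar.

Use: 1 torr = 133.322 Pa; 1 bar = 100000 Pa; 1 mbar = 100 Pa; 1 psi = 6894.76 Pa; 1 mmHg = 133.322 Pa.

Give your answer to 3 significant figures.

20.6 torr × 133.322 → 2746.43 Pa
9.84 psi × 6894.76 → 67844.4 Pa
95.2 mmHg × 133.322 → 12692.3 Pa
0.0403 bar × 100000 → 4030 Pa
Combined: 2746.43 + 67844.4 + 12692.3 + 4030 = 87313.1 Pa
In mbar: 87313.1 / 100 = 873.131 mbar

873 mbar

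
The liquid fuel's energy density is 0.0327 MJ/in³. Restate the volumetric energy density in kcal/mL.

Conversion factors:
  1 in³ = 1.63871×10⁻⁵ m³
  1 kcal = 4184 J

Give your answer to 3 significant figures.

0.477 kcal/mL

0.0327 MJ/in³ × 1000000 J/MJ ÷ 1.63871×10⁻⁵ m³/in³ = 1.99547×10⁹ J/m³
1.99547×10⁹ J/m³ ÷ 4184 J/kcal × 10⁻⁶ m³/mL = 0.476929 kcal/mL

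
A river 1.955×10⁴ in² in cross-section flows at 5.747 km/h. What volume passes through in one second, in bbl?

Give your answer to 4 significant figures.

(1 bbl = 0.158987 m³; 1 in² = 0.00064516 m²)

126.6 bbl

5.747 km/h × (1/3.6) → 1.59639 m/s
1.955×10⁴ in² × 0.00064516 → 12.6129 m²
V = v × A × t = 1.59639 m/s × 12.6129 m² × 1 s = 20.1351 m³
20.1351 m³ ÷ (0.158987 m³/bbl) = 126.646 bbl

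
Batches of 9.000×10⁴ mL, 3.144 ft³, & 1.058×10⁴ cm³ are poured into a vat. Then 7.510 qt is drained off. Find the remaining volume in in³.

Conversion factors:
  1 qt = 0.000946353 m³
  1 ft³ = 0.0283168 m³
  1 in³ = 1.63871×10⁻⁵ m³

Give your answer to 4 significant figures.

1.114×10⁴ in³

9.000×10⁴ mL × 10⁻⁶ = 0.09 m³
3.144 ft³ × 0.0283168 = 0.089028 m³
1.058×10⁴ cm³ × 10⁻⁶ = 0.01058 m³
7.510 qt × 0.000946353 = 0.00710711 m³
Result: 0.09 + 0.089028 + 0.01058 − 0.00710711 = 0.182501 m³
In in³: 0.182501 / 1.63871×10⁻⁵ = 11136.9 in³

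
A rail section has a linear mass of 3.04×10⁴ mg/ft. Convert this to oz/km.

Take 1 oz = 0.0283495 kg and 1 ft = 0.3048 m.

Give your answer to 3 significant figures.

3.04×10⁴ mg/ft × 10⁻⁶ kg/mg ÷ 0.3048 m/ft = 0.0997375 kg/m
0.0997375 kg/m ÷ 0.0283495 kg/oz × 1000 m/km = 3518.14 oz/km

3520 oz/km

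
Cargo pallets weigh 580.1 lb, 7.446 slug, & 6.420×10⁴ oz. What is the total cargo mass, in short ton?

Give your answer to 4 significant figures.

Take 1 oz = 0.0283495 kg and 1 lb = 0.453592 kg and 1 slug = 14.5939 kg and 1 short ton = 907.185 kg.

2.416 short ton

580.1 lb × 0.453592 = 263.129 kg
7.446 slug × 14.5939 = 108.666 kg
6.420×10⁴ oz × 0.0283495 = 1820.04 kg
Combined: 263.129 + 108.666 + 1820.04 = 2191.84 kg
In short ton: 2191.84 / 907.185 = 2.41609 short ton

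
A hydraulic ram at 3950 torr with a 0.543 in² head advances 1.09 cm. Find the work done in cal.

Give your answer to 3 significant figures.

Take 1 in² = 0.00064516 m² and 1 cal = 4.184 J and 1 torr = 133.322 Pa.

3950 torr → 526622 Pa
0.543 in² → 3.50322×10⁻⁴ m²
F = P × A = 526622 × 3.50322×10⁻⁴ = 184.487 N
1.09 cm → 0.0109 m
W = F × d = 184.487 × 0.0109 = 2.01091 J
In cal: 2.01091 / 4.184 = 0.480619 cal

0.481 cal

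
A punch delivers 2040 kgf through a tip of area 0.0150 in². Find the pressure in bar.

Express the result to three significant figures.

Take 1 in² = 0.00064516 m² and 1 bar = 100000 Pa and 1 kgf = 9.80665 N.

2.07×10⁴ bar

2040 kgf × 9.80665 = 20005.6 N
0.0150 in² × 0.00064516 = 9.6774×10⁻⁶ m²
P = F / A = 20005.6 N / 9.6774×10⁻⁶ m² = 2.06725×10⁹ Pa
2.06725×10⁹ Pa ÷ (100000 Pa/bar) = 20672.5 bar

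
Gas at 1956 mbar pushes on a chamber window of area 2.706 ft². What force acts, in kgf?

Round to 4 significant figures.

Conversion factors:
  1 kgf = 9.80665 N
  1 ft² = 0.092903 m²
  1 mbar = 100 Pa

1956 mbar × 100 → 195600 Pa
2.706 ft² × 0.092903 → 0.251396 m²
F = P × A = 195600 Pa × 0.251396 m² = 49173.1 N
49173.1 N ÷ (9.80665 N/kgf) = 5014.26 kgf

5014 kgf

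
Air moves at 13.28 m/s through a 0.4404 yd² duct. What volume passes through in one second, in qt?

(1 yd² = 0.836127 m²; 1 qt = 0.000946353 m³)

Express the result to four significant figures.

0.4404 yd² × 0.836127 → 0.36823 m²
V = v × A × t = 13.28 m/s × 0.36823 m² × 1 s = 4.89009 m³
4.89009 m³ ÷ (0.000946353 m³/qt) = 5167.3 qt

5167 qt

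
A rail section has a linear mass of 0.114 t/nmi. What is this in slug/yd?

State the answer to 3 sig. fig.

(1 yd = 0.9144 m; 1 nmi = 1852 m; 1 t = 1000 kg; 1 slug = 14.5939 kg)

0.114 t/nmi × 1000 kg/t ÷ 1852 m/nmi = 0.0615551 kg/m
0.0615551 kg/m ÷ 14.5939 kg/slug × 0.9144 m/yd = 0.00385682 slug/yd

0.00386 slug/yd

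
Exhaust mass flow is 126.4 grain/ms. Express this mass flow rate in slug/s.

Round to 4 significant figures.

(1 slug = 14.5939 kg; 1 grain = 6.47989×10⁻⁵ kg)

0.5612 slug/s

126.4 grain/ms × 6.47989×10⁻⁵ kg/grain ÷ 0.001 s/ms = 8.19058 kg/s
8.19058 kg/s ÷ 14.5939 kg/slug = 0.561233 slug/s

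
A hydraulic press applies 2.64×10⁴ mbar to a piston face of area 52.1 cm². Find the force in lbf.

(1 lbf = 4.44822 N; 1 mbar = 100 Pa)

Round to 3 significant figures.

2.64×10⁴ mbar × 100 = 2.64×10⁶ Pa
52.1 cm² × 0.0001 = 0.00521 m²
F = P × A = 2.64×10⁶ Pa × 0.00521 m² = 13754.4 N
13754.4 N ÷ (4.44822 N/lbf) = 3092.11 lbf

3090 lbf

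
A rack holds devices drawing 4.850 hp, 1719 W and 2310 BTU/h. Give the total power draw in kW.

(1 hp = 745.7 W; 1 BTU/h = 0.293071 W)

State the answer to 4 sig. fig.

4.850 hp × 745.7 → 3616.64 W
1719 W (already W)
2310 BTU/h × 0.293071 → 676.994 W
Combined: 3616.64 + 1719 + 676.994 = 6012.63 W
In kW: 6012.63 / 1000 = 6.01263 kW

6.013 kW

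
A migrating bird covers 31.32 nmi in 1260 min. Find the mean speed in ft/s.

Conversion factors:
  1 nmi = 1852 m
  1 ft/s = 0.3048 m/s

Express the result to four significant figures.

2.517 ft/s

31.32 nmi × 1852 = 58004.6 m
1260 min × 60 = 75600 s
v = d / t = 58004.6 m / 75600 s = 0.767257 m/s
0.767257 m/s ÷ (0.3048 m/s/ft/s) = 2.51725 ft/s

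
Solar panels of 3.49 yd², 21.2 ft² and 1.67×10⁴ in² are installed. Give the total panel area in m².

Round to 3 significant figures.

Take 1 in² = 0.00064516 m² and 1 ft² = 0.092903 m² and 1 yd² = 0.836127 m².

3.49 yd² × 0.836127 → 2.91808 m²
21.2 ft² × 0.092903 → 1.96954 m²
1.67×10⁴ in² × 0.00064516 → 10.7742 m²
Total: 2.91808 + 1.96954 + 10.7742 = 15.6618 m²

15.7 m²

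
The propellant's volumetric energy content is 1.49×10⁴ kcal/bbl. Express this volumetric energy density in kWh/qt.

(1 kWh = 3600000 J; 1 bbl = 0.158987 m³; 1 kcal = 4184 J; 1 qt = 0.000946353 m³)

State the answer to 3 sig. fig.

0.103 kWh/qt

1.49×10⁴ kcal/bbl × 4184 J/kcal ÷ 0.158987 m³/bbl = 3.92118×10⁸ J/m³
3.92118×10⁸ J/m³ ÷ 3600000 J/kWh × 0.000946353 m³/qt = 0.103078 kWh/qt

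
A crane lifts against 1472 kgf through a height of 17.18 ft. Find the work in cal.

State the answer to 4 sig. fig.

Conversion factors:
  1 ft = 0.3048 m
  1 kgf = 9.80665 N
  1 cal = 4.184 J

1.807×10⁴ cal

1472 kgf × 9.80665 → 14435.4 N
17.18 ft × 0.3048 → 5.23646 m
W = F × d = 14435.4 N × 5.23646 m = 75590.4 J
75590.4 J ÷ (4.184 J/cal) = 18066.5 cal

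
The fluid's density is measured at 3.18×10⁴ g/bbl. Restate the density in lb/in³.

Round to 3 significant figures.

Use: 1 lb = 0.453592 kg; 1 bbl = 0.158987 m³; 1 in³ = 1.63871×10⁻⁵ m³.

0.00723 lb/in³

3.18×10⁴ g/bbl × 0.001 kg/g ÷ 0.158987 m³/bbl = 200.016 kg/m³
200.016 kg/m³ ÷ 0.453592 kg/lb × 1.63871×10⁻⁵ m³/in³ = 0.00722606 lb/in³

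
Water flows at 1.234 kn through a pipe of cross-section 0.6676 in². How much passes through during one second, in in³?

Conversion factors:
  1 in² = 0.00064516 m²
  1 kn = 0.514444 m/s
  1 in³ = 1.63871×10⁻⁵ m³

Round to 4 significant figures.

1.234 kn × 0.514444 → 0.634824 m/s
0.6676 in² × 0.00064516 → 4.30709×10⁻⁴ m²
V = v × A × t = 0.634824 m/s × 4.30709×10⁻⁴ m² × 1 s = 2.73424×10⁻⁴ m³
2.73424×10⁻⁴ m³ ÷ (1.63871×10⁻⁵ m³/in³) = 16.6853 in³

16.69 in³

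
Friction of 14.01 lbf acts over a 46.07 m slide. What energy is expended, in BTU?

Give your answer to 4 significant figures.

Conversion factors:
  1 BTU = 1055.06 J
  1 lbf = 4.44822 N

14.01 lbf × 4.44822 → 62.3196 N
W = F × d = 62.3196 N × 46.07 m = 2871.06 J
2871.06 J ÷ (1055.06 J/BTU) = 2.72123 BTU

2.721 BTU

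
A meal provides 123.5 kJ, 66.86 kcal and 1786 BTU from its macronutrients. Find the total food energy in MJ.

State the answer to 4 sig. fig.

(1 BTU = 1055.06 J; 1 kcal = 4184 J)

123.5 kJ × 1000 = 123500 J
66.86 kcal × 4184 = 279742 J
1786 BTU × 1055.06 = 1.88434×10⁶ J
Sum: 123500 + 279742 + 1.88434×10⁶ = 2.28758×10⁶ J
In MJ: 2.28758×10⁶ / 1000000 = 2.28758 MJ

2.288 MJ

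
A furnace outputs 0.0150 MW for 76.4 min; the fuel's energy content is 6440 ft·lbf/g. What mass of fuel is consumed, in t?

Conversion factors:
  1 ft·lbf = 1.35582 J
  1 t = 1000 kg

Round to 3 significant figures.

0.00787 t

0.0150 MW → 15000 W
76.4 min → 4584 s
E = P × t = 15000 × 4584 = 6.876×10⁷ J
6440 ft·lbf/g → 8.73148×10⁶ J/kg
m = E / e_s = 6.876×10⁷ / 8.73148×10⁶ = 7.87495 kg
In t: 7.87495 / 1000 = 0.00787495 t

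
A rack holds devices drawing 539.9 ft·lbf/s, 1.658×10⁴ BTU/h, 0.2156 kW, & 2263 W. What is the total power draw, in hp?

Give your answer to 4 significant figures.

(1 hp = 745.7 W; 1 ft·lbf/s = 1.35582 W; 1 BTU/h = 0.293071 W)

10.82 hp

539.9 ft·lbf/s × 1.35582 → 732.007 W
1.658×10⁴ BTU/h × 0.293071 → 4859.12 W
0.2156 kW × 1000 → 215.6 W
2263 W (already W)
Total: 732.007 + 4859.12 + 215.6 + 2263 = 8069.73 W
In hp: 8069.73 / 745.7 = 10.8217 hp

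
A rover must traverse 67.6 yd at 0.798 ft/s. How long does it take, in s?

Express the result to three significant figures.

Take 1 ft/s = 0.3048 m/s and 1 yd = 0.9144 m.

254 s

67.6 yd × 0.9144 → 61.8134 m
0.798 ft/s × 0.3048 → 0.24323 m/s
t = d / v = 61.8134 m / 0.24323 m/s = 254.136 s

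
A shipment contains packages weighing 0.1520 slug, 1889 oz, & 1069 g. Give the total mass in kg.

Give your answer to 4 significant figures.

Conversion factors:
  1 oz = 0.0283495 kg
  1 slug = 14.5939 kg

56.84 kg

0.1520 slug × 14.5939 = 2.21827 kg
1889 oz × 0.0283495 = 53.5522 kg
1069 g × 0.001 = 1.069 kg
Combined: 2.21827 + 53.5522 + 1.069 = 56.8395 kg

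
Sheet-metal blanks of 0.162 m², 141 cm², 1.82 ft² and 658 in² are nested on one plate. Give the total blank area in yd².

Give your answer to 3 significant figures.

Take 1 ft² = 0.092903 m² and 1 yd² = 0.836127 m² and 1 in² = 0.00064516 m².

0.921 yd²

0.162 m² (already m²)
141 cm² × 0.0001 → 0.0141 m²
1.82 ft² × 0.092903 → 0.169083 m²
658 in² × 0.00064516 → 0.424515 m²
Combined: 0.162 + 0.0141 + 0.169083 + 0.424515 = 0.769698 m²
In yd²: 0.769698 / 0.836127 = 0.920552 yd²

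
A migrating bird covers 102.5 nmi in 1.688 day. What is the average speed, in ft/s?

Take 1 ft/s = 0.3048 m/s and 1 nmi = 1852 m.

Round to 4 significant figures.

4.270 ft/s

102.5 nmi × 1852 → 189830 m
1.688 day × 86400 → 145843 s
v = d / t = 189830 m / 145843 s = 1.30161 m/s
1.30161 m/s ÷ (0.3048 m/s/ft/s) = 4.27037 ft/s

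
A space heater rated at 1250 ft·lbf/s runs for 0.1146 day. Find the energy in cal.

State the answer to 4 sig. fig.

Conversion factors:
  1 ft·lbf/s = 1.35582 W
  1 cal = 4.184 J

4.011×10⁶ cal

1250 ft·lbf/s × 1.35582 → 1694.78 W
0.1146 day × 86400 → 9901.44 s
E = P × t = 1694.78 W × 9901.44 s = 1.67808×10⁷ J
1.67808×10⁷ J ÷ (4.184 J/cal) = 4.01071×10⁶ cal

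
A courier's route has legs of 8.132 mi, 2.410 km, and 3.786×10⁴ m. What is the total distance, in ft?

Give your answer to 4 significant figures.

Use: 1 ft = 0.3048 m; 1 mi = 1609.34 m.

8.132 mi × 1609.34 = 13087.2 m
2.410 km × 1000 = 2410 m
3.786×10⁴ m (already m)
Sum: 13087.2 + 2410 + 37860 = 53357.2 m
In ft: 53357.2 / 0.3048 = 175056 ft

1.751×10⁵ ft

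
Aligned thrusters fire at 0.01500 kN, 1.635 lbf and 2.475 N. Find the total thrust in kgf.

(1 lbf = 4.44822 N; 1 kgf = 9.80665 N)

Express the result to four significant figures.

2.524 kgf

0.01500 kN × 1000 = 15 N
1.635 lbf × 4.44822 = 7.27284 N
2.475 N (already N)
Combined: 15 + 7.27284 + 2.475 = 24.7478 N
In kgf: 24.7478 / 9.80665 = 2.52357 kgf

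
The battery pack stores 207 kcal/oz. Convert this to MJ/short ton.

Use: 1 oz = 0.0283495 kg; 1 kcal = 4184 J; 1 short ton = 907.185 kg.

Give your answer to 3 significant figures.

2.77×10⁴ MJ/short ton

207 kcal/oz × 4184 J/kcal ÷ 0.0283495 kg/oz = 3.05504×10⁷ J/kg
3.05504×10⁷ J/kg ÷ 1000000 J/MJ × 907.185 kg/short ton = 27714.9 MJ/short ton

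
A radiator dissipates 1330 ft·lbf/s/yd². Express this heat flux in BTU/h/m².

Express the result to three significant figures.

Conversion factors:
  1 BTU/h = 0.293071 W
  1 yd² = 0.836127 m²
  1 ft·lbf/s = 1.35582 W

1330 ft·lbf/s/yd² × 1.35582 W/ft·lbf/s ÷ 0.836127 m²/yd² = 2156.66 W/m²
2156.66 W/m² ÷ 0.293071 W/BTU/h = 7358.83 BTU/h/m²

7360 BTU/h/m²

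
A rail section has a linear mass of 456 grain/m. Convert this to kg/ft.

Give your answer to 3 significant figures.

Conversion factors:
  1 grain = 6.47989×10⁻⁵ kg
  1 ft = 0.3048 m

0.00901 kg/ft

456 grain/m × 6.47989×10⁻⁵ kg/grain = 0.0295483 kg/m
0.0295483 kg/m × 0.3048 m/ft = 0.00900632 kg/ft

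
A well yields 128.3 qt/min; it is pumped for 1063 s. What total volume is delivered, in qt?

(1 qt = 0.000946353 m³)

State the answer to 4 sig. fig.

2273 qt

128.3 qt/min → 0.00202362 m³/s
V = Q × t = 0.00202362 × 1063 = 2.15111 m³
In qt: 2.15111 / 0.000946353 = 2273.05 qt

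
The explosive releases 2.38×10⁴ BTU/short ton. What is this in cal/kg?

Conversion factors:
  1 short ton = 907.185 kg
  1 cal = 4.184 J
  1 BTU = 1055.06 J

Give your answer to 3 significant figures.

2.38×10⁴ BTU/short ton × 1055.06 J/BTU ÷ 907.185 kg/short ton = 27679.5 J/kg
27679.5 J/kg ÷ 4.184 J/cal = 6615.56 cal/kg

6620 cal/kg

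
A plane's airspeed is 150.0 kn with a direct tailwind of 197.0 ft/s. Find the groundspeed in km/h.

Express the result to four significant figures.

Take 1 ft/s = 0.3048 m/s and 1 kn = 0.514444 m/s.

494.0 km/h

150.0 kn × 0.514444 → 77.1666 m/s
197.0 ft/s × 0.3048 → 60.0456 m/s
Total: 77.1666 + 60.0456 = 137.212 m/s
In km/h: 137.212 / (1/3.6) = 493.963 km/h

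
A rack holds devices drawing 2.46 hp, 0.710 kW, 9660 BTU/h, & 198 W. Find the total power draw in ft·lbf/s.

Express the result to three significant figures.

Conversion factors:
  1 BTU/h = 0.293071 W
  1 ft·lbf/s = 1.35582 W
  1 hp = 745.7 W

4110 ft·lbf/s

2.46 hp × 745.7 = 1834.42 W
0.710 kW × 1000 = 710 W
9660 BTU/h × 0.293071 = 2831.07 W
198 W (already W)
Combined: 1834.42 + 710 + 2831.07 + 198 = 5573.49 W
In ft·lbf/s: 5573.49 / 1.35582 = 4110.79 ft·lbf/s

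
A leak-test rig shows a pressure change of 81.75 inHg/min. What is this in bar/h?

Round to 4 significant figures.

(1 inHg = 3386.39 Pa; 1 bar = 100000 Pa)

166.1 bar/h

81.75 inHg/min × 3386.39 Pa/inHg ÷ 60 s/min = 4613.96 Pa/s
4613.96 Pa/s ÷ 100000 Pa/bar × 3600 s/h = 166.103 bar/h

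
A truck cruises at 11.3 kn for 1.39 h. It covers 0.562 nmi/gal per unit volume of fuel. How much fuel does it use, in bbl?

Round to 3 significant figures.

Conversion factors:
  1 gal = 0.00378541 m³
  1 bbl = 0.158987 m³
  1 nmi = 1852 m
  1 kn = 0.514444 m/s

0.665 bbl

11.3 kn → 5.81322 m/s
1.39 h → 5004 s
d = v × t = 5.81322 × 5004 = 29089.4 m
0.562 nmi/gal → 274957 m/m³
V = d / (distance per unit fuel) = 29089.4 / 274957 = 0.105796 m³
In bbl: 0.105796 / 0.158987 = 0.665438 bbl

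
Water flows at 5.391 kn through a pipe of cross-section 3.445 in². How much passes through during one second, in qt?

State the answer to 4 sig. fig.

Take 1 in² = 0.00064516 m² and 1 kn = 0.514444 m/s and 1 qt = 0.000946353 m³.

6.513 qt

5.391 kn × 0.514444 = 2.77337 m/s
3.445 in² × 0.00064516 = 0.00222258 m²
V = v × A × t = 2.77337 m/s × 0.00222258 m² × 1 s = 0.00616404 m³
0.00616404 m³ ÷ (0.000946353 m³/qt) = 6.51347 qt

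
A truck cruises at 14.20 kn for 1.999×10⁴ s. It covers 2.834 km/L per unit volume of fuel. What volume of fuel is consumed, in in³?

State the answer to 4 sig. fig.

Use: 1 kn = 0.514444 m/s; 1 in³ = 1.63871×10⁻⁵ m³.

14.20 kn → 7.3051 m/s
d = v × t = 7.3051 × 19990 = 146029 m
2.834 km/L → 2.834×10⁶ m/m³
V = d / (distance per unit fuel) = 146029 / 2.834×10⁶ = 0.0515275 m³
In in³: 0.0515275 / 1.63871×10⁻⁵ = 3144.39 in³

3144 in³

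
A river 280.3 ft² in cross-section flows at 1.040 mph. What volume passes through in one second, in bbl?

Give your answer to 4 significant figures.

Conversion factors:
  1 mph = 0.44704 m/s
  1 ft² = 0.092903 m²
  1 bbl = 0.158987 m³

76.15 bbl

1.040 mph × 0.44704 → 0.464922 m/s
280.3 ft² × 0.092903 → 26.0407 m²
V = v × A × t = 0.464922 m/s × 26.0407 m² × 1 s = 12.1069 m³
12.1069 m³ ÷ (0.158987 m³/bbl) = 76.1503 bbl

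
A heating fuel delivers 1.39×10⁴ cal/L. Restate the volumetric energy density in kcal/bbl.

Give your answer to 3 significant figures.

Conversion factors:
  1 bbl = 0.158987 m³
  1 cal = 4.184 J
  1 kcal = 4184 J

2210 kcal/bbl

1.39×10⁴ cal/L × 4.184 J/cal ÷ 0.001 m³/L = 5.81576×10⁷ J/m³
5.81576×10⁷ J/m³ ÷ 4184 J/kcal × 0.158987 m³/bbl = 2209.92 kcal/bbl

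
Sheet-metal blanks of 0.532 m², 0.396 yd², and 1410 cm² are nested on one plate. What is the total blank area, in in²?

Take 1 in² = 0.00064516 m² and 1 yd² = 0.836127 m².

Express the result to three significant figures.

1560 in²

0.532 m² (already m²)
0.396 yd² × 0.836127 → 0.331106 m²
1410 cm² × 0.0001 → 0.141 m²
Total: 0.532 + 0.331106 + 0.141 = 1.00411 m²
In in²: 1.00411 / 0.00064516 = 1556.37 in²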